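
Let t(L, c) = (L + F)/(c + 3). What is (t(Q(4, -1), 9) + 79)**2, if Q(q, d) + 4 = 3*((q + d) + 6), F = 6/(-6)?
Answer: 235225/36 ≈ 6534.0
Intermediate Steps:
F = -1 (F = 6*(-1/6) = -1)
Q(q, d) = 14 + 3*d + 3*q (Q(q, d) = -4 + 3*((q + d) + 6) = -4 + 3*((d + q) + 6) = -4 + 3*(6 + d + q) = -4 + (18 + 3*d + 3*q) = 14 + 3*d + 3*q)
t(L, c) = (-1 + L)/(3 + c) (t(L, c) = (L - 1)/(c + 3) = (-1 + L)/(3 + c))
(t(Q(4, -1), 9) + 79)**2 = ((-1 + (14 + 3*(-1) + 3*4))/(3 + 9) + 79)**2 = ((-1 + (14 - 3 + 12))/12 + 79)**2 = ((-1 + 23)/12 + 79)**2 = ((1/12)*22 + 79)**2 = (11/6 + 79)**2 = (485/6)**2 = 235225/36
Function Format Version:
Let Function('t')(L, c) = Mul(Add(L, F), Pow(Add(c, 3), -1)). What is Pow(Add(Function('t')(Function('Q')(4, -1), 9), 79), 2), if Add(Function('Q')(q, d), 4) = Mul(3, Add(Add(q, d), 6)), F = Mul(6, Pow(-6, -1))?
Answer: Rational(235225, 36) ≈ 6534.0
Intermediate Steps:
F = -1 (F = Mul(6, Rational(-1, 6)) = -1)
Function('Q')(q, d) = Add(14, Mul(3, d), Mul(3, q)) (Function('Q')(q, d) = Add(-4, Mul(3, Add(Add(q, d), 6))) = Add(-4, Mul(3, Add(Add(d, q), 6))) = Add(-4, Mul(3, Add(6, d, q))) = Add(-4, Add(18, Mul(3, d), Mul(3, q))) = Add(14, Mul(3, d), Mul(3, q)))
Function('t')(L, c) = Mul(Pow(Add(3, c), -1), Add(-1, L)) (Function('t')(L, c) = Mul(Add(L, -1), Pow(Add(c, 3), -1)) = Mul(Add(-1, L), Pow(Add(3, c), -1)) = Mul(Pow(Add(3, c), -1), Add(-1, L)))
Pow(Add(Function('t')(Function('Q')(4, -1), 9), 79), 2) = Pow(Add(Mul(Pow(Add(3, 9), -1), Add(-1, Add(14, Mul(3, -1), Mul(3, 4)))), 79), 2) = Pow(Add(Mul(Pow(12, -1), Add(-1, Add(14, -3, 12))), 79), 2) = Pow(Add(Mul(Rational(1, 12), Add(-1, 23)), 79), 2) = Pow(Add(Mul(Rational(1, 12), 22), 79), 2) = Pow(Add(Rational(11, 6), 79), 2) = Pow(Rational(485, 6), 2) = Rational(235225, 36)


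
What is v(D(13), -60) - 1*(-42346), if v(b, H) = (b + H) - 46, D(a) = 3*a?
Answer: 42279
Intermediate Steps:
v(b, H) = -46 + H + b (v(b, H) = (H + b) - 46 = -46 + H + b)
v(D(13), -60) - 1*(-42346) = (-46 - 60 + 3*13) - 1*(-42346) = (-46 - 60 + 39) + 42346 = -67 + 42346 = 42279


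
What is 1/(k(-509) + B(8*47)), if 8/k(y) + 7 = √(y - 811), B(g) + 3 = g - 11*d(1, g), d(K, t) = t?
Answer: -1717201/6461897627 + 16*I*√330/19385692881 ≈ -0.00026574 + 1.4993e-8*I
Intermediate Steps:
B(g) = -3 - 10*g (B(g) = -3 + (g - 11*g) = -3 - 10*g)
k(y) = 8/(-7 + √(-811 + y)) (k(y) = 8/(-7 + √(y - 811)) = 8/(-7 + √(-811 + y)))
1/(k(-509) + B(8*47)) = 1/(8/(-7 + √(-811 - 509)) + (-3 - 80*47)) = 1/(8/(-7 + √(-1320)) + (-3 - 10*376)) = 1/(8/(-7 + 2*I*√330) + (-3 - 3760)) = 1/(8/(-7 + 2*I*√330) - 3763) = 1/(-3763 + 8/(-7 + 2*I*√330))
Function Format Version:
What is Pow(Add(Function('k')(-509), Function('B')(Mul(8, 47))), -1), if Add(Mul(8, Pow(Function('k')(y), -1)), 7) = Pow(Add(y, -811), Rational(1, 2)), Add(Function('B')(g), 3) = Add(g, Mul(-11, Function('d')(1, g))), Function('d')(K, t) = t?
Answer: Add(Rational(-1717201, 6461897627), Mul(Rational(16, 19385692881), I, Pow(330, Rational(1, 2)))) ≈ Add(-0.00026574, Mul(1.4993e-8, I))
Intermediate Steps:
Function('B')(g) = Add(-3, Mul(-10, g)) (Function('B')(g) = Add(-3, Add(g, Mul(-11, g))) = Add(-3, Mul(-10, g)))
Function('k')(y) = Mul(8, Pow(Add(-7, Pow(Add(-811, y), Rational(1, 2))), -1)) (Function('k')(y) = Mul(8, Pow(Add(-7, Pow(Add(y, -811), Rational(1, 2))), -1)) = Mul(8, Pow(Add(-7, Pow(Add(-811, y), Rational(1, 2))), -1)))
Pow(Add(Function('k')(-509), Function('B')(Mul(8, 47))), -1) = Pow(Add(Mul(8, Pow(Add(-7, Pow(Add(-811, -509), Rational(1, 2))), -1)), Add(-3, Mul(-10, Mul(8, 47)))), -1) = Pow(Add(Mul(8, Pow(Add(-7, Pow(-1320, Rational(1, 2))), -1)), Add(-3, Mul(-10, 376))), -1) = Pow(Add(Mul(8, Pow(Add(-7, Mul(2, I, Pow(330, Rational(1, 2)))), -1)), Add(-3, -3760)), -1) = Pow(Add(Mul(8, Pow(Add(-7, Mul(2, I, Pow(330, Rational(1, 2)))), -1)), -3763), -1) = Pow(Add(-3763, Mul(8, Pow(Add(-7, Mul(2, I, Pow(330, Rational(1, 2)))), -1))), -1)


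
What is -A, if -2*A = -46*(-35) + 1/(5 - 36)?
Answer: 49909/62 ≈ 804.98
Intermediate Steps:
A = -49909/62 (A = -(-46*(-35) + 1/(5 - 36))/2 = -(1610 + 1/(-31))/2 = -(1610 - 1/31)/2 = -½*49909/31 = -49909/62 ≈ -804.98)
-A = -1*(-49909/62) = 49909/62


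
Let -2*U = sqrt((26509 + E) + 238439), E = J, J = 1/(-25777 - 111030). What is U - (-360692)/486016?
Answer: 90173/121504 - sqrt(4958807900775245)/273614 ≈ -256.62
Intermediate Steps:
J = -1/136807 (J = 1/(-136807) = -1/136807 ≈ -7.3096e-6)
E = -1/136807 ≈ -7.3096e-6
U = -sqrt(4958807900775245)/273614 (U = -sqrt((26509 - 1/136807) + 238439)/2 = -sqrt(3626616762/136807 + 238439)/2 = -sqrt(4958807900775245)/273614 ≈ -257.37)
U - (-360692)/486016 = -sqrt(4958807900775245)/273614 - (-360692)/486016 = -sqrt(4958807900775245)/273614 - 1*(-90173/121504) = -sqrt(4958807900775245)/273614 + 90173/121504 = 90173/121504 - sqrt(4958807900775245)/273614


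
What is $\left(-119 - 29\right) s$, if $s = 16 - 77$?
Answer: $9028$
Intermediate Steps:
$s = -61$
$\left(-119 - 29\right) s = \left(-119 - 29\right) \left(-61\right) = \left(-148\right) \left(-61\right) = 9028$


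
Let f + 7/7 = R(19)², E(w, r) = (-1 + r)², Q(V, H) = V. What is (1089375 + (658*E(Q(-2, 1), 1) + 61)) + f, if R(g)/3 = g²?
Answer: 2262324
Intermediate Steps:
R(g) = 3*g²
f = 1172888 (f = -1 + (3*19²)² = -1 + (3*361)² = -1 + 1083² = -1 + 1172889 = 1172888)
(1089375 + (658*E(Q(-2, 1), 1) + 61)) + f = (1089375 + (658*(-1 + 1)² + 61)) + 1172888 = (1089375 + (658*0² + 61)) + 1172888 = (1089375 + (658*0 + 61)) + 1172888 = (1089375 + (0 + 61)) + 1172888 = (1089375 + 61) + 1172888 = 1089436 + 1172888 = 2262324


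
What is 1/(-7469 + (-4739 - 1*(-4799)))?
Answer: -1/7409 ≈ -0.00013497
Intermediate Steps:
1/(-7469 + (-4739 - 1*(-4799))) = 1/(-7469 + (-4739 + 4799)) = 1/(-7469 + 60) = 1/(-7409) = -1/7409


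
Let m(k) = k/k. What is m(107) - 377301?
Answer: -377300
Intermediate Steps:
m(k) = 1
m(107) - 377301 = 1 - 377301 = -377300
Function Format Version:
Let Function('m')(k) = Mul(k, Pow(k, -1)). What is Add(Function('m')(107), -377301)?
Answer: -377300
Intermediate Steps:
Function('m')(k) = 1
Add(Function('m')(107), -377301) = Add(1, -377301) = -377300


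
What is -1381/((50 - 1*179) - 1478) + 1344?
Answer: 2161189/1607 ≈ 1344.9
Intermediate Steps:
-1381/((50 - 1*179) - 1478) + 1344 = -1381/((50 - 179) - 1478) + 1344 = -1381/(-129 - 1478) + 1344 = -1381/(-1607) + 1344 = -1381*(-1/1607) + 1344 = 1381/1607 + 1344 = 2161189/1607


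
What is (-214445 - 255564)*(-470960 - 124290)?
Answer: 279772857250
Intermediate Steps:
(-214445 - 255564)*(-470960 - 124290) = -470009*(-595250) = 279772857250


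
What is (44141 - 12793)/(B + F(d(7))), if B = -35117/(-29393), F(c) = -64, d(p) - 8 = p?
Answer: -921411764/1846035 ≈ -499.13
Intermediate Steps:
d(p) = 8 + p
B = 35117/29393 (B = -35117*(-1/29393) = 35117/29393 ≈ 1.1947)
(44141 - 12793)/(B + F(d(7))) = (44141 - 12793)/(35117/29393 - 64) = 31348/(-1846035/29393) = 31348*(-29393/1846035) = -921411764/1846035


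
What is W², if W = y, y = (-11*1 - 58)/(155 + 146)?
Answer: 4761/90601 ≈ 0.052549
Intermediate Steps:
y = -69/301 (y = (-11 - 58)/301 = -69*1/301 = -69/301 ≈ -0.22924)
W = -69/301 ≈ -0.22924
W² = (-69/301)² = 4761/90601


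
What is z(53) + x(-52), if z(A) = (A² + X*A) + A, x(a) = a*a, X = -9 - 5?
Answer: 4824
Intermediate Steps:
X = -14
x(a) = a²
z(A) = A² - 13*A (z(A) = (A² - 14*A) + A = A² - 13*A)
z(53) + x(-52) = 53*(-13 + 53) + (-52)² = 53*40 + 2704 = 2120 + 2704 = 4824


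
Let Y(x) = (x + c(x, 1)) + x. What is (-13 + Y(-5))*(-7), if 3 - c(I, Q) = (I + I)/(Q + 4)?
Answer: 126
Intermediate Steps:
c(I, Q) = 3 - 2*I/(4 + Q) (c(I, Q) = 3 - (I + I)/(Q + 4) = 3 - 2*I/(4 + Q))
Y(x) = 3 + 8*x/5 (Y(x) = (x + (12 - 2*x + 3*1)/(4 + 1)) + x = (x + (12 - 2*x + 3)/5) + x = (x + (15 - 2*x)/5) + x = (x + (3 - 2*x/5)) + x = (3 + 3*x/5) + x = 3 + 8*x/5)
(-13 + Y(-5))*(-7) = (-13 + (3 + (8/5)*(-5)))*(-7) = (-13 + (3 - 8))*(-7) = (-13 - 5)*(-7) = -18*(-7) = 126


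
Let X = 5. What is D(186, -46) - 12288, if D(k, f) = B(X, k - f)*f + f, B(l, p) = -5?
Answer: -12104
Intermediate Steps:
D(k, f) = -4*f (D(k, f) = -5*f + f = -4*f)
D(186, -46) - 12288 = -4*(-46) - 12288 = 184 - 12288 = -12104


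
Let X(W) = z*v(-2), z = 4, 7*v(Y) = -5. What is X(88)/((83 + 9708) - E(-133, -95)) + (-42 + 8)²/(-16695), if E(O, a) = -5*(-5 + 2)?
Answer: -2837189/40802580 ≈ -0.069535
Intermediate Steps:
v(Y) = -5/7 (v(Y) = (⅐)*(-5) = -5/7)
E(O, a) = 15 (E(O, a) = -5*(-3) = 15)
X(W) = -20/7 (X(W) = 4*(-5/7) = -20/7)
X(88)/((83 + 9708) - E(-133, -95)) + (-42 + 8)²/(-16695) = -20/(7*((83 + 9708) - 1*15)) + (-42 + 8)²/(-16695) = -20/(7*(9791 - 15)) + (-34)²*(-1/16695) = -20/7/9776 + 1156*(-1/16695) = -20/7*1/9776 - 1156/16695 = -5/17108 - 1156/16695 = -2837189/40802580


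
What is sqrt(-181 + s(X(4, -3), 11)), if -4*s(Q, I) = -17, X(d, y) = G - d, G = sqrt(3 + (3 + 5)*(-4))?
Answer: I*sqrt(707)/2 ≈ 13.295*I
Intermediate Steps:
G = I*sqrt(29) (G = sqrt(3 + 8*(-4)) = sqrt(3 - 32) = sqrt(-29) = I*sqrt(29) ≈ 5.3852*I)
X(d, y) = -d + I*sqrt(29) (X(d, y) = I*sqrt(29) - d = -d + I*sqrt(29))
s(Q, I) = 17/4 (s(Q, I) = -1/4*(-17) = 17/4)
sqrt(-181 + s(X(4, -3), 11)) = sqrt(-181 + 17/4) = sqrt(-707/4) = I*sqrt(707)/2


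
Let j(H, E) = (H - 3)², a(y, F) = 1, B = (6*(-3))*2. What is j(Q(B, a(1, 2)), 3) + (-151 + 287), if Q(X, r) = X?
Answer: 1657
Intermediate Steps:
B = -36 (B = -18*2 = -36)
j(H, E) = (-3 + H)²
j(Q(B, a(1, 2)), 3) + (-151 + 287) = (-3 - 36)² + (-151 + 287) = (-39)² + 136 = 1521 + 136 = 1657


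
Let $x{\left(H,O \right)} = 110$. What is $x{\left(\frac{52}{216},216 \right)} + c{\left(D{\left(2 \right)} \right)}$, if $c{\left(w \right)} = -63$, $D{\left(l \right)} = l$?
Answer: $47$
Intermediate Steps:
$x{\left(\frac{52}{216},216 \right)} + c{\left(D{\left(2 \right)} \right)} = 110 - 63 = 47$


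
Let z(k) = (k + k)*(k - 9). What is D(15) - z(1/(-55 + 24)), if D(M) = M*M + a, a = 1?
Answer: 216626/961 ≈ 225.42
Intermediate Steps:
D(M) = 1 + M**2 (D(M) = M*M + 1 = M**2 + 1 = 1 + M**2)
z(k) = 2*k*(-9 + k) (z(k) = (2*k)*(-9 + k) = 2*k*(-9 + k))
D(15) - z(1/(-55 + 24)) = (1 + 15**2) - 2*(-9 + 1/(-55 + 24))/(-55 + 24) = (1 + 225) - 2*(-9 + 1/(-31))/(-31) = 226 - 2*(-1)*(-9 - 1/31)/31 = 226 - 2*(-1)*(-280)/(31*31) = 226 - 1*560/961 = 226 - 560/961 = 216626/961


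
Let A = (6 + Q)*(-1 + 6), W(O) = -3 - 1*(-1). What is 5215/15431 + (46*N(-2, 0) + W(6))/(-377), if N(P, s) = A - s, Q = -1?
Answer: -1211441/447499 ≈ -2.7071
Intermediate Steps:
W(O) = -2 (W(O) = -3 + 1 = -2)
A = 25 (A = (6 - 1)*(-1 + 6) = 5*5 = 25)
N(P, s) = 25 - s
5215/15431 + (46*N(-2, 0) + W(6))/(-377) = 5215/15431 + (46*(25 - 1*0) - 2)/(-377) = 5215*(1/15431) + (46*(25 + 0) - 2)*(-1/377) = 5215/15431 + (46*25 - 2)*(-1/377) = 5215/15431 + (1150 - 2)*(-1/377) = 5215/15431 + 1148*(-1/377) = 5215/15431 - 1148/377 = -1211441/447499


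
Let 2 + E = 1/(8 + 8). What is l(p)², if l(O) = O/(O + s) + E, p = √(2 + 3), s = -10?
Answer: 371145/92416 + 605*√5/1444 ≈ 4.9529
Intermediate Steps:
E = -31/16 (E = -2 + 1/(8 + 8) = -2 + 1/16 = -31/16 ≈ -1.9375)
p = √5 ≈ 2.2361
l(O) = -31/16 + O/(-10 + O) (l(O) = O/(O - 10) - 31/16 = O/(-10 + O) - 31/16 = -31/16 + O/(-10 + O))
l(p)² = (5*(62 - 3*√5)/(16*(-10 + √5)))² = 25*(62 - 3*√5)²/(256*(-10 + √5)²)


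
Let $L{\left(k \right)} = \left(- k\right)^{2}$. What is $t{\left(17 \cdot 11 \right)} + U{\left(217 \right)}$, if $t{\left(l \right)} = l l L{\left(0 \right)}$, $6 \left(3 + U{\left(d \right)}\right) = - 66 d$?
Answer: $-2390$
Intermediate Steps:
$L{\left(k \right)} = k^{2}$
$U{\left(d \right)} = -3 - 11 d$ ($U{\left(d \right)} = -3 + \frac{\left(-66\right) d}{6} = -3 - 11 d$)
$t{\left(l \right)} = 0$ ($t{\left(l \right)} = l l 0^{2} = l^{2} \cdot 0 = 0$)
$t{\left(17 \cdot 11 \right)} + U{\left(217 \right)} = 0 - 2390 = -2390$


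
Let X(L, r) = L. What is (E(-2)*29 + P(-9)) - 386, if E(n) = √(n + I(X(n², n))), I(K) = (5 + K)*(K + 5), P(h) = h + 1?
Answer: -394 + 29*√79 ≈ -136.24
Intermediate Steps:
P(h) = 1 + h
I(K) = (5 + K)² (I(K) = (5 + K)*(5 + K) = (5 + K)²)
E(n) = √(n + (5 + n²)²)
(E(-2)*29 + P(-9)) - 386 = (√(-2 + (5 + (-2)²)²)*29 + (1 - 9)) - 386 = (√(-2 + (5 + 4)²)*29 - 8) - 386 = (√(-2 + 9²)*29 - 8) - 386 = (√(-2 + 81)*29 - 8) - 386 = (√79*29 - 8) - 386 = (29*√79 - 8) - 386 = (-8 + 29*√79) - 386 = -394 + 29*√79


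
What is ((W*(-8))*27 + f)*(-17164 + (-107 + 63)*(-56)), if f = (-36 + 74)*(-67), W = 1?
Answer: 40601400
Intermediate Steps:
f = -2546 (f = 38*(-67) = -2546)
((W*(-8))*27 + f)*(-17164 + (-107 + 63)*(-56)) = ((1*(-8))*27 - 2546)*(-17164 + (-107 + 63)*(-56)) = (-8*27 - 2546)*(-17164 - 44*(-56)) = (-216 - 2546)*(-17164 + 2464) = -2762*(-14700) = 40601400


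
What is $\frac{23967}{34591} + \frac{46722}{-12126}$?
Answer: $- \frac{220922810}{69908411} \approx -3.1602$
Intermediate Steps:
$\frac{23967}{34591} + \frac{46722}{-12126} = 23967 \cdot \frac{1}{34591} + 46722 \left(- \frac{1}{12126}\right) = \frac{23967}{34591} - \frac{7787}{2021} = - \frac{220922810}{69908411}$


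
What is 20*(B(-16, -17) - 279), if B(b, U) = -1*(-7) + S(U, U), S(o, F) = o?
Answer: -5780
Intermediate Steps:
B(b, U) = 7 + U (B(b, U) = -1*(-7) + U = 7 + U)
20*(B(-16, -17) - 279) = 20*((7 - 17) - 279) = 20*(-10 - 279) = 20*(-289) = -5780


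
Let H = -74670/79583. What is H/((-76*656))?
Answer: 1965/104412896 ≈ 1.8820e-5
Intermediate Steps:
H = -74670/79583 (H = -74670*1/79583 = -74670/79583 ≈ -0.93827)
H/((-76*656)) = -74670/(79583*((-76*656))) = -74670/79583/(-49856) = -74670/79583*(-1/49856) = 1965/104412896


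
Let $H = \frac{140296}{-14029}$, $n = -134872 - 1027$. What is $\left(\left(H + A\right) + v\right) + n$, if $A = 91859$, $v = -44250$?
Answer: $- \frac{1238760706}{14029} \approx -88300.0$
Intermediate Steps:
$n = -135899$
$H = - \frac{140296}{14029}$ ($H = 140296 \left(- \frac{1}{14029}\right) = - \frac{140296}{14029} \approx -10.0$)
$\left(\left(H + A\right) + v\right) + n = \left(\left(- \frac{140296}{14029} + 91859\right) - 44250\right) - 135899 = \left(\frac{1288549615}{14029} - 44250\right) - 135899 = \frac{667766365}{14029} - 135899 = - \frac{1238760706}{14029}$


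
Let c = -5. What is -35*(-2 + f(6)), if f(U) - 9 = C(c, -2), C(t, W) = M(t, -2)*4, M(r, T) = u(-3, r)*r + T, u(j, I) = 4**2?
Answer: 11235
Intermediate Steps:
u(j, I) = 16
M(r, T) = T + 16*r (M(r, T) = 16*r + T = T + 16*r)
C(t, W) = -8 + 64*t (C(t, W) = (-2 + 16*t)*4 = -8 + 64*t)
f(U) = -319 (f(U) = 9 + (-8 + 64*(-5)) = 9 + (-8 - 320) = 9 - 328 = -319)
-35*(-2 + f(6)) = -35*(-2 - 319) = -35*(-321) = 11235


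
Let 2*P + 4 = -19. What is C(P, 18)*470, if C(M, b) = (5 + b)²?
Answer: 248630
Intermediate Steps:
P = -23/2 (P = -2 + (½)*(-19) = -2 - 19/2 = -23/2 ≈ -11.500)
C(P, 18)*470 = (5 + 18)²*470 = 23²*470 = 529*470 = 248630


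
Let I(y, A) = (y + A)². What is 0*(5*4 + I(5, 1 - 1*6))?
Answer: 0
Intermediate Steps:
I(y, A) = (A + y)²
0*(5*4 + I(5, 1 - 1*6)) = 0*(5*4 + ((1 - 1*6) + 5)²) = 0*(20 + ((1 - 6) + 5)²) = 0*(20 + (-5 + 5)²) = 0*(20 + 0²) = 0*(20 + 0) = 0*20 = 0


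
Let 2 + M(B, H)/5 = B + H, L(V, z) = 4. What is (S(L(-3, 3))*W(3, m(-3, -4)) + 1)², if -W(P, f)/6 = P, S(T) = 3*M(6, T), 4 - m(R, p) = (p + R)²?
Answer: 4661281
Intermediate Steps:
M(B, H) = -10 + 5*B + 5*H (M(B, H) = -10 + 5*(B + H) = -10 + (5*B + 5*H) = -10 + 5*B + 5*H)
m(R, p) = 4 - (R + p)² (m(R, p) = 4 - (p + R)² = 4 - (R + p)²)
S(T) = 60 + 15*T (S(T) = 3*(-10 + 5*6 + 5*T) = 3*(-10 + 30 + 5*T) = 3*(20 + 5*T) = 60 + 15*T)
W(P, f) = -6*P
(S(L(-3, 3))*W(3, m(-3, -4)) + 1)² = ((60 + 15*4)*(-6*3) + 1)² = ((60 + 60)*(-18) + 1)² = (120*(-18) + 1)² = (-2160 + 1)² = (-2159)² = 4661281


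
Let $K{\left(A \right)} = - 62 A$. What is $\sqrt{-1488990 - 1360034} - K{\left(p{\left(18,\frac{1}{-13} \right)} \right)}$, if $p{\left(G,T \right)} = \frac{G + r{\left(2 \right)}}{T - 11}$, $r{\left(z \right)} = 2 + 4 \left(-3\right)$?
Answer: $- \frac{403}{9} + 16 i \sqrt{11129} \approx -44.778 + 1687.9 i$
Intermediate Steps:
$r{\left(z \right)} = -10$ ($r{\left(z \right)} = 2 - 12 = -10$)
$p{\left(G,T \right)} = \frac{-10 + G}{-11 + T}$ ($p{\left(G,T \right)} = \frac{G - 10}{T - 11} = \frac{-10 + G}{-11 + T}$)
$\sqrt{-1488990 - 1360034} - K{\left(p{\left(18,\frac{1}{-13} \right)} \right)} = \sqrt{-1488990 - 1360034} - - 62 \frac{-10 + 18}{-11 + \frac{1}{-13}} = \sqrt{-2849024} - - 62 \frac{1}{-11 - \frac{1}{13}} \cdot 8 = 16 i \sqrt{11129} - - 62 \frac{1}{- \frac{144}{13}} \cdot 8 = 16 i \sqrt{11129} - - 62 \left(\left(- \frac{13}{144}\right) 8\right) = 16 i \sqrt{11129} - \left(-62\right) \left(- \frac{13}{18}\right) = 16 i \sqrt{11129} - \frac{403}{9} = - \frac{403}{9} + 16 i \sqrt{11129}$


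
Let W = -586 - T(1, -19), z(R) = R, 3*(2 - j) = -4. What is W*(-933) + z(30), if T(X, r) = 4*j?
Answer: 559208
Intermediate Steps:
j = 10/3 (j = 2 - ⅓*(-4) = 2 + 4/3 = 10/3 ≈ 3.3333)
T(X, r) = 40/3 (T(X, r) = 4*(10/3) = 40/3)
W = -1798/3 (W = -586 - 1*40/3 = -586 - 40/3 = -1798/3 ≈ -599.33)
W*(-933) + z(30) = -1798/3*(-933) + 30 = 559178 + 30 = 559208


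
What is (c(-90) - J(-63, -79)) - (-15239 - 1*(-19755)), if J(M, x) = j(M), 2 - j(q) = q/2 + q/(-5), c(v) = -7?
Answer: -45439/10 ≈ -4543.9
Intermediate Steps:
j(q) = 2 - 3*q/10 (j(q) = 2 - (q/2 + q/(-5)) = 2 - (q*(½) + q*(-⅕)) = 2 - (q/2 - q/5) = 2 - 3*q/10)
J(M, x) = 2 - 3*M/10
(c(-90) - J(-63, -79)) - (-15239 - 1*(-19755)) = (-7 - (2 - 3/10*(-63))) - (-15239 - 1*(-19755)) = (-7 - (2 + 189/10)) - (-15239 + 19755) = (-7 - 1*209/10) - 1*4516 = (-7 - 209/10) - 4516 = -279/10 - 4516 = -45439/10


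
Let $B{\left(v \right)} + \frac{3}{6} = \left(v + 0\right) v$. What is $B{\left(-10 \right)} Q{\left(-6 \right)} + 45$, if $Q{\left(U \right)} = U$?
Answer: $-552$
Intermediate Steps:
$B{\left(v \right)} = - \frac{1}{2} + v^{2}$ ($B{\left(v \right)} = - \frac{1}{2} + \left(v + 0\right) v = - \frac{1}{2} + v v = - \frac{1}{2} + v^{2}$)
$B{\left(-10 \right)} Q{\left(-6 \right)} + 45 = \left(- \frac{1}{2} + \left(-10\right)^{2}\right) \left(-6\right) + 45 = \left(- \frac{1}{2} + 100\right) \left(-6\right) + 45 = \frac{199}{2} \left(-6\right) + 45 = -597 + 45 = -552$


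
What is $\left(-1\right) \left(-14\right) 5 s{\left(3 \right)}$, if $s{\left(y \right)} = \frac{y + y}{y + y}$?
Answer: $70$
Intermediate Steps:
$s{\left(y \right)} = 1$ ($s{\left(y \right)} = \frac{2 y}{2 y} = 2 y \frac{1}{2 y} = 1$)
$\left(-1\right) \left(-14\right) 5 s{\left(3 \right)} = \left(-1\right) \left(-14\right) 5 \cdot 1 = 14 \cdot 5 \cdot 1 = 70 \cdot 1 = 70$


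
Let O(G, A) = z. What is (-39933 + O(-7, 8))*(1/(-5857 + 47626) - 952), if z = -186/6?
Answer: 1589131972868/41769 ≈ 3.8046e+7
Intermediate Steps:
z = -31 (z = -186*1/6 = -31)
O(G, A) = -31
(-39933 + O(-7, 8))*(1/(-5857 + 47626) - 952) = (-39933 - 31)*(1/(-5857 + 47626) - 952) = -39964*(1/41769 - 952) = -39964*(-39764087/41769) = 1589131972868/41769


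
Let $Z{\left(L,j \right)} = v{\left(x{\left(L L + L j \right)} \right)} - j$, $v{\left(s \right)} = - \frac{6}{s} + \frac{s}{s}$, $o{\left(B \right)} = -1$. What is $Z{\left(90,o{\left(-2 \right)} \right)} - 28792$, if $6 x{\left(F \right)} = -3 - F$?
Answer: $- \frac{76898078}{2671} \approx -28790.0$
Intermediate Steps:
$x{\left(F \right)} = - \frac{1}{2} - \frac{F}{6}$ ($x{\left(F \right)} = \frac{-3 - F}{6} = - \frac{1}{2} - \frac{F}{6}$)
$v{\left(s \right)} = 1 - \frac{6}{s}$ ($v{\left(s \right)} = - \frac{6}{s} + 1 = 1 - \frac{6}{s}$)
$Z{\left(L,j \right)} = - j + \frac{- \frac{13}{2} - \frac{L^{2}}{6} - \frac{L j}{6}}{- \frac{1}{2} - \frac{L^{2}}{6} - \frac{L j}{6}}$ ($Z{\left(L,j \right)} = \frac{-6 - \left(\frac{1}{2} + \frac{L L + L j}{6}\right)}{- \frac{1}{2} - \frac{L L + L j}{6}} - j = \frac{-6 - \left(\frac{1}{2} + \frac{L^{2} + L j}{6}\right)}{- \frac{1}{2} - \frac{L^{2} + L j}{6}} - j = \frac{-6 - \left(\frac{1}{2} + \frac{L^{2}}{6} + \frac{L j}{6}\right)}{- \frac{1}{2} - \left(\frac{L^{2}}{6} + \frac{L j}{6}\right)} - j = \frac{-6 - \left(\frac{1}{2} + \frac{L^{2}}{6} + \frac{L j}{6}\right)}{- \frac{1}{2} - \frac{L^{2}}{6} - \frac{L j}{6}} - j = \frac{- \frac{13}{2} - \frac{L^{2}}{6} - \frac{L j}{6}}{- \frac{1}{2} - \frac{L^{2}}{6} - \frac{L j}{6}} - j = - j + \frac{- \frac{13}{2} - \frac{L^{2}}{6} - \frac{L j}{6}}{- \frac{1}{2} - \frac{L^{2}}{6} - \frac{L j}{6}}$)
$Z{\left(90,o{\left(-2 \right)} \right)} - 28792 = \frac{39 + 90 \left(90 - 1\right) - - (3 + 90 \left(90 - 1\right))}{3 + 90 \left(90 - 1\right)} - 28792 = \frac{39 + 90 \cdot 89 - - (3 + 90 \cdot 89)}{3 + 90 \cdot 89} - 28792 = \frac{39 + 8010 - - (3 + 8010)}{3 + 8010} - 28792 = \frac{39 + 8010 - \left(-1\right) 8013}{8013} - 28792 = \frac{39 + 8010 + 8013}{8013} - 28792 = \frac{1}{8013} \cdot 16062 - 28792 = \frac{5354}{2671} - 28792 = - \frac{76898078}{2671}$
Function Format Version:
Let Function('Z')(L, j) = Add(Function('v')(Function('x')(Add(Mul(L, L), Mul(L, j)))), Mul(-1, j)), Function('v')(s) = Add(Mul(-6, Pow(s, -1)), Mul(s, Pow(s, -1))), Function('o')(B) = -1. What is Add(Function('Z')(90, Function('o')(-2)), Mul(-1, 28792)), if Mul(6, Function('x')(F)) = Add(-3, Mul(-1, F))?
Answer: Rational(-76898078, 2671) ≈ -28790.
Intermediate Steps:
Function('x')(F) = Add(Rational(-1, 2), Mul(Rational(-1, 6), F)) (Function('x')(F) = Mul(Rational(1, 6), Add(-3, Mul(-1, F))) = Add(Rational(-1, 2), Mul(Rational(-1, 6), F)))
Function('v')(s) = Add(1, Mul(-6, Pow(s, -1))) (Function('v')(s) = Add(Mul(-6, Pow(s, -1)), 1) = Add(1, Mul(-6, Pow(s, -1))))
Function('Z')(L, j) = Add(Mul(-1, j), Mul(Pow(Add(Rational(-1, 2), Mul(Rational(-1, 6), Pow(L, 2)), Mul(Rational(-1, 6), L, j)), -1), Add(Rational(-13, 2), Mul(Rational(-1, 6), Pow(L, 2)), Mul(Rational(-1, 6), L, j)))) (Function('Z')(L, j) = Add(Mul(Pow(Add(Rational(-1, 2), Mul(Rational(-1, 6), Add(Mul(L, L), Mul(L, j)))), -1), Add(-6, Add(Rational(-1, 2), Mul(Rational(-1, 6), Add(Mul(L, L), Mul(L, j)))))), Mul(-1, j)) = Add(Mul(Pow(Add(Rational(-1, 2), Mul(Rational(-1, 6), Add(Pow(L, 2), Mul(L, j)))), -1), Add(-6, Add(Rational(-1, 2), Mul(Rational(-1, 6), Add(Pow(L, 2), Mul(L, j)))))), Mul(-1, j)) = Add(Mul(Pow(Add(Rational(-1, 2), Add(Mul(Rational(-1, 6), Pow(L, 2)), Mul(Rational(-1, 6), L, j))), -1), Add(-6, Add(Rational(-1, 2), Add(Mul(Rational(-1, 6), Pow(L, 2)), Mul(Rational(-1, 6), L, j))))), Mul(-1, j)) = Add(Mul(Pow(Add(Rational(-1, 2), Mul(Rational(-1, 6), Pow(L, 2)), Mul(Rational(-1, 6), L, j)), -1), Add(-6, Add(Rational(-1, 2), Mul(Rational(-1, 6), Pow(L, 2)), Mul(Rational(-1, 6), L, j)))), Mul(-1, j)) = Add(Mul(Pow(Add(Rational(-1, 2), Mul(Rational(-1, 6), Pow(L, 2)), Mul(Rational(-1, 6), L, j)), -1), Add(Rational(-13, 2), Mul(Rational(-1, 6), Pow(L, 2)), Mul(Rational(-1, 6), L, j))), Mul(-1, j)) = Add(Mul(-1, j), Mul(Pow(Add(Rational(-1, 2), Mul(Rational(-1, 6), Pow(L, 2)), Mul(Rational(-1, 6), L, j)), -1), Add(Rational(-13, 2), Mul(Rational(-1, 6), Pow(L, 2)), Mul(Rational(-1, 6), L, j)))))
Add(Function('Z')(90, Function('o')(-2)), Mul(-1, 28792)) = Add(Mul(Pow(Add(3, Mul(90, Add(90, -1))), -1), Add(39, Mul(90, Add(90, -1)), Mul(-1, -1, Add(3, Mul(90, Add(90, -1)))))), Mul(-1, 28792)) = Add(Mul(Pow(Add(3, Mul(90, 89)), -1), Add(39, Mul(90, 89), Mul(-1, -1, Add(3, Mul(90, 89))))), -28792) = Add(Mul(Pow(Add(3, 8010), -1), Add(39, 8010, Mul(-1, -1, Add(3, 8010)))), -28792) = Add(Mul(Pow(8013, -1), Add(39, 8010, Mul(-1, -1, 8013))), -28792) = Add(Mul(Rational(1, 8013), Add(39, 8010, 8013)), -28792) = Add(Mul(Rational(1, 8013), 16062), -28792) = Add(Rational(5354, 2671), -28792) = Rational(-76898078, 2671)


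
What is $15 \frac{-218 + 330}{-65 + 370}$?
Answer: $\frac{336}{61} \approx 5.5082$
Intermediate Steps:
$15 \frac{-218 + 330}{-65 + 370} = 15 \cdot \frac{112}{305} = \frac{336}{61}$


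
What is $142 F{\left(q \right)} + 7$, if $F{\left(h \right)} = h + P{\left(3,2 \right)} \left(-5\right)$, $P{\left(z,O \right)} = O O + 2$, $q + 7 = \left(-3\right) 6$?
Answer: $-7803$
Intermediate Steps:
$q = -25$ ($q = -7 - 18 = -25$)
$P{\left(z,O \right)} = 2 + O^{2}$ ($P{\left(z,O \right)} = O^{2} + 2 = 2 + O^{2}$)
$F{\left(h \right)} = -30 + h$ ($F{\left(h \right)} = h + \left(2 + 2^{2}\right) \left(-5\right) = h + \left(2 + 4\right) \left(-5\right) = h + 6 \left(-5\right) = h - 30 = -30 + h$)
$142 F{\left(q \right)} + 7 = 142 \left(-30 - 25\right) + 7 = 142 \left(-55\right) + 7 = -7810 + 7 = -7803$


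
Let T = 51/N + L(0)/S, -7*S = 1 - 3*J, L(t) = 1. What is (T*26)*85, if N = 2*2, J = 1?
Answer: 71825/2 ≈ 35913.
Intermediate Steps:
N = 4
S = 2/7 (S = -(1 - 3*1)/7 = -(1 - 3)/7 = -⅐*(-2) = 2/7 ≈ 0.28571)
T = 65/4 (T = 51/4 + 1/(2/7) = 51*(¼) + 1*(7/2) = 51/4 + 7/2 = 65/4 ≈ 16.250)
(T*26)*85 = ((65/4)*26)*85 = (845/2)*85 = 71825/2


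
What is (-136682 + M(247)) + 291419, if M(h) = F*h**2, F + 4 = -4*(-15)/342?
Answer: -235787/3 ≈ -78596.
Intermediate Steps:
F = -218/57 (F = -4 - 4*(-15)/342 = -4 + 60*(1/342) = -4 + 10/57 = -218/57 ≈ -3.8246)
M(h) = -218*h**2/57
(-136682 + M(247)) + 291419 = (-136682 - 218/57*247**2) + 291419 = (-136682 - 218/57*61009) + 291419 = (-136682 - 699998/3) + 291419 = -1110044/3 + 291419 = -235787/3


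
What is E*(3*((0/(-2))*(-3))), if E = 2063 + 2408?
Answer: 0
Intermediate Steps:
E = 4471
E*(3*((0/(-2))*(-3))) = 4471*(3*((0/(-2))*(-3))) = 4471*(3*((0*(-½))*(-3))) = 4471*(3*(0*(-3))) = 4471*(3*0) = 4471*0 = 0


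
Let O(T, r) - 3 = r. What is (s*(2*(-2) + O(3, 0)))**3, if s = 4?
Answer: -64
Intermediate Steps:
O(T, r) = 3 + r
(s*(2*(-2) + O(3, 0)))**3 = (4*(2*(-2) + (3 + 0)))**3 = (4*(-4 + 3))**3 = (4*(-1))**3 = (-4)**3 = -64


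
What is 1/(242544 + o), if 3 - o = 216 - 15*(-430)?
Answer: 1/235881 ≈ 4.2394e-6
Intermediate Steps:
o = -6663 (o = 3 - (216 - 15*(-430)) = 3 - (216 + 6450) = 3 - 1*6666 = 3 - 6666 = -6663)
1/(242544 + o) = 1/(242544 - 6663) = 1/235881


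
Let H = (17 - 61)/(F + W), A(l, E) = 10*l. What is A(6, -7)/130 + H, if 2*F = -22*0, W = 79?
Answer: -98/1027 ≈ -0.095424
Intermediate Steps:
F = 0 (F = (-22*0)/2 = (1/2)*0 = 0)
H = -44/79 (H = (17 - 61)/(0 + 79) = -44/79 ≈ -0.55696)
A(6, -7)/130 + H = (10*6)/130 - 44/79 = (1/130)*60 - 44/79 = 6/13 - 44/79 = -98/1027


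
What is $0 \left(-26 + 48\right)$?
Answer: $0$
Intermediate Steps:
$0 \left(-26 + 48\right) = 0 \cdot 22 = 0$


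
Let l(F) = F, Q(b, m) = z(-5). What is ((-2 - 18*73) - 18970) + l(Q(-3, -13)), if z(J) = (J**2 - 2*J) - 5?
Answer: -20256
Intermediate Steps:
z(J) = -5 + J**2 - 2*J
Q(b, m) = 30 (Q(b, m) = -5 + (-5)**2 - 2*(-5) = -5 + 25 + 10 = 30)
((-2 - 18*73) - 18970) + l(Q(-3, -13)) = ((-2 - 18*73) - 18970) + 30 = ((-2 - 1314) - 18970) + 30 = (-1316 - 18970) + 30 = -20286 + 30 = -20256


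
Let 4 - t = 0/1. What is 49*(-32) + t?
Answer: -1564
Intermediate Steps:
t = 4 (t = 4 - 0/1 = 4 - 0 = 4 - 1*0 = 4 + 0 = 4)
49*(-32) + t = 49*(-32) + 4 = -1568 + 4 = -1564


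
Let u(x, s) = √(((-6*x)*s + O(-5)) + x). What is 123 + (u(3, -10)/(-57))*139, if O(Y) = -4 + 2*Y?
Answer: 5204/57 ≈ 91.298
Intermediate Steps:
u(x, s) = √(-14 + x - 6*s*x) (u(x, s) = √(((-6*x)*s + (-4 + 2*(-5))) + x) = √((-6*s*x + (-4 - 10)) + x) = √((-6*s*x - 14) + x) = √((-14 - 6*s*x) + x) = √(-14 + x - 6*s*x))
123 + (u(3, -10)/(-57))*139 = 123 + (√(-14 + 3 - 6*(-10)*3)/(-57))*139 = 123 + (√(-14 + 3 + 180)*(-1/57))*139 = 123 + (√169*(-1/57))*139 = 123 + (13*(-1/57))*139 = 123 - 13/57*139 = 123 - 1807/57 = 5204/57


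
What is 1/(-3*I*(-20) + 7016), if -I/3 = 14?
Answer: 1/4496 ≈ 0.00022242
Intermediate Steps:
I = -42 (I = -3*14 = -42)
1/(-3*I*(-20) + 7016) = 1/(-3*(-42)*(-20) + 7016) = 1/(126*(-20) + 7016) = 1/(-2520 + 7016) = 1/4496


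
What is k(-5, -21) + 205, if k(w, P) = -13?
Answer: 192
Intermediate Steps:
k(-5, -21) + 205 = -13 + 205 = 192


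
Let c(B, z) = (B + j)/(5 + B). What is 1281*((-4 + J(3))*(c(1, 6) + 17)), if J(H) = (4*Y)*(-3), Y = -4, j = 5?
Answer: 1014552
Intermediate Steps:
c(B, z) = 1 (c(B, z) = (B + 5)/(5 + B) = (5 + B)/(5 + B) = 1)
J(H) = 48 (J(H) = (4*(-4))*(-3) = -16*(-3) = 48)
1281*((-4 + J(3))*(c(1, 6) + 17)) = 1281*((-4 + 48)*(1 + 17)) = 1281*(44*18) = 1281*792 = 1014552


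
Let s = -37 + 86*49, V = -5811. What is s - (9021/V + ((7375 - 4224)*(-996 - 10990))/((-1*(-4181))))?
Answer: 106996807118/8098597 ≈ 13212.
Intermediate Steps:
s = 4177 (s = -37 + 4214 = 4177)
s - (9021/V + ((7375 - 4224)*(-996 - 10990))/((-1*(-4181)))) = 4177 - (9021/(-5811) + ((7375 - 4224)*(-996 - 10990))/((-1*(-4181)))) = 4177 - (9021*(-1/5811) + (3151*(-11986))/4181) = 4177 - (-3007/1937 - 37767886*1/4181) = 4177 - (-3007/1937 - 37767886/4181) = 4177 - 1*(-73168967449/8098597) = 4177 + 73168967449/8098597 = 106996807118/8098597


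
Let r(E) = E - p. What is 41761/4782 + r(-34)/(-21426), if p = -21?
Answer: 24856482/2846087 ≈ 8.7336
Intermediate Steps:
r(E) = 21 + E (r(E) = E - 1*(-21) = E + 21 = 21 + E)
41761/4782 + r(-34)/(-21426) = 41761/4782 + (21 - 34)/(-21426) = 41761*(1/4782) - 13*(-1/21426) = 41761/4782 + 13/21426 = 24856482/2846087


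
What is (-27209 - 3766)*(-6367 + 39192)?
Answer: -1016754375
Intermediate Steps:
(-27209 - 3766)*(-6367 + 39192) = -30975*32825 = -1016754375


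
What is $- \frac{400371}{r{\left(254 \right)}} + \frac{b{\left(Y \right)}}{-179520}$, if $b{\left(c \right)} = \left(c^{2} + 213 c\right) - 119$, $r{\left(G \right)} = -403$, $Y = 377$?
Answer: $\frac{71785010587}{72346560} \approx 992.24$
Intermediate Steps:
$b{\left(c \right)} = -119 + c^{2} + 213 c$
$- \frac{400371}{r{\left(254 \right)}} + \frac{b{\left(Y \right)}}{-179520} = - \frac{400371}{-403} + \frac{-119 + 377^{2} + 213 \cdot 377}{-179520} = \left(-400371\right) \left(- \frac{1}{403}\right) + \left(-119 + 142129 + 80301\right) \left(- \frac{1}{179520}\right) = \frac{400371}{403} + 222311 \left(- \frac{1}{179520}\right) = \frac{400371}{403} - \frac{222311}{179520} = \frac{71785010587}{72346560}$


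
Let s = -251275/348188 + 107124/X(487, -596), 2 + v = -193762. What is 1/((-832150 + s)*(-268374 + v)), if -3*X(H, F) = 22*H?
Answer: 932621558/358669773908627194467 ≈ 2.6002e-12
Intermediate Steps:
X(H, F) = -22*H/3
v = -193764 (v = -2 - 193762 = -193764)
s = -57295017143/1865243116 (s = -251275/348188 + 107124/((-22/3*487)) = -251275*1/348188 + 107124/(-10714/3) = -251275/348188 + 107124*(-3/10714) = -251275/348188 - 160686/5357 = -57295017143/1865243116 ≈ -30.717)
1/((-832150 + s)*(-268374 + v)) = 1/((-832150 - 57295017143/1865243116)*(-268374 - 193764)) = 1/(-1552219353996543/1865243116*(-462138)) = -1865243116/1552219353996543*(-1/462138) = 932621558/358669773908627194467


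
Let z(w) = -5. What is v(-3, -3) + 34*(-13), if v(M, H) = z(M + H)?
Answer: -447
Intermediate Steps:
v(M, H) = -5
v(-3, -3) + 34*(-13) = -5 + 34*(-13) = -5 - 442 = -447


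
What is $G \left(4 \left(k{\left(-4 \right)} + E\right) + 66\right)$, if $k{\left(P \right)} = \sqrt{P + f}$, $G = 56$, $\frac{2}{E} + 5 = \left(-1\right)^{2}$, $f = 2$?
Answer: $3584 + 224 i \sqrt{2} \approx 3584.0 + 316.78 i$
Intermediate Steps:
$E = - \frac{1}{2}$ ($E = \frac{2}{-5 + \left(-1\right)^{2}} = \frac{2}{-5 + 1} = \frac{2}{-4} = 2 \left(- \frac{1}{4}\right) = - \frac{1}{2} \approx -0.5$)
$k{\left(P \right)} = \sqrt{2 + P}$ ($k{\left(P \right)} = \sqrt{P + 2} = \sqrt{2 + P}$)
$G \left(4 \left(k{\left(-4 \right)} + E\right) + 66\right) = 56 \left(4 \left(\sqrt{2 - 4} - \frac{1}{2}\right) + 66\right) = 56 \left(4 \left(\sqrt{-2} - \frac{1}{2}\right) + 66\right) = 56 \left(4 \left(i \sqrt{2} - \frac{1}{2}\right) + 66\right) = 56 \left(4 \left(- \frac{1}{2} + i \sqrt{2}\right) + 66\right) = 56 \left(\left(-2 + 4 i \sqrt{2}\right) + 66\right) = 56 \left(64 + 4 i \sqrt{2}\right) = 3584 + 224 i \sqrt{2}$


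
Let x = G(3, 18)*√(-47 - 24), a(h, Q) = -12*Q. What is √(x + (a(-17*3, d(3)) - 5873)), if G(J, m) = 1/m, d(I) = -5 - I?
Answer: √(-207972 + 2*I*√71)/6 ≈ 0.0030795 + 76.007*I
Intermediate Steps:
x = I*√71/18 (x = √(-47 - 24)/18 = √(-71)/18 = (I*√71)/18 = I*√71/18 ≈ 0.46812*I)
√(x + (a(-17*3, d(3)) - 5873)) = √(I*√71/18 + (-12*(-5 - 1*3) - 5873)) = √(I*√71/18 + (-12*(-5 - 3) - 5873)) = √(I*√71/18 + (-12*(-8) - 5873)) = √(I*√71/18 + (96 - 5873)) = √(I*√71/18 - 5777) = √(-5777 + I*√71/18)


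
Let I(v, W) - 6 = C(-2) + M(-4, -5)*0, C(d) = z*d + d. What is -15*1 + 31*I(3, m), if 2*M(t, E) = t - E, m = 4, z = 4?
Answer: -139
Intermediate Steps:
C(d) = 5*d (C(d) = 4*d + d = 5*d)
M(t, E) = t/2 - E/2 (M(t, E) = (t - E)/2 = t/2 - E/2)
I(v, W) = -4 (I(v, W) = 6 + (5*(-2) + ((½)*(-4) - ½*(-5))*0) = 6 + (-10 + (-2 + 5/2)*0) = 6 + (-10 + (½)*0) = 6 + (-10 + 0) = 6 - 10 = -4)
-15*1 + 31*I(3, m) = -15*1 + 31*(-4) = -15 - 124 = -139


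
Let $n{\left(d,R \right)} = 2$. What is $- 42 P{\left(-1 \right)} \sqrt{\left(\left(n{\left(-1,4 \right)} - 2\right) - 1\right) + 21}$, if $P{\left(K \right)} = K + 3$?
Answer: $- 168 \sqrt{5} \approx -375.66$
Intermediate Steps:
$P{\left(K \right)} = 3 + K$
$- 42 P{\left(-1 \right)} \sqrt{\left(\left(n{\left(-1,4 \right)} - 2\right) - 1\right) + 21} = - 42 \left(3 - 1\right) \sqrt{\left(\left(2 - 2\right) - 1\right) + 21} = \left(-42\right) 2 \sqrt{\left(0 - 1\right) + 21} = - 84 \sqrt{-1 + 21} = - 84 \sqrt{20} = - 84 \cdot 2 \sqrt{5} = - 168 \sqrt{5}$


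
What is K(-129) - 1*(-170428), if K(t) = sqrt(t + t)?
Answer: 170428 + I*sqrt(258) ≈ 1.7043e+5 + 16.062*I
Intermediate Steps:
K(t) = sqrt(2)*sqrt(t) (K(t) = sqrt(2*t) = sqrt(2)*sqrt(t))
K(-129) - 1*(-170428) = sqrt(2)*sqrt(-129) - 1*(-170428) = sqrt(2)*(I*sqrt(129)) + 170428 = I*sqrt(258) + 170428 = 170428 + I*sqrt(258)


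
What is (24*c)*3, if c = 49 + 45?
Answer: 6768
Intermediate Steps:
c = 94
(24*c)*3 = (24*94)*3 = 2256*3 = 6768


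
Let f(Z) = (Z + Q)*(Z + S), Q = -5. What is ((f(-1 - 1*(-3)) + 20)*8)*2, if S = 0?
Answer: 224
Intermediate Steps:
f(Z) = Z*(-5 + Z) (f(Z) = (Z - 5)*(Z + 0) = (-5 + Z)*Z = Z*(-5 + Z))
((f(-1 - 1*(-3)) + 20)*8)*2 = (((-1 - 1*(-3))*(-5 + (-1 - 1*(-3))) + 20)*8)*2 = (((-1 + 3)*(-5 + (-1 + 3)) + 20)*8)*2 = ((2*(-5 + 2) + 20)*8)*2 = ((2*(-3) + 20)*8)*2 = ((-6 + 20)*8)*2 = (14*8)*2 = 112*2 = 224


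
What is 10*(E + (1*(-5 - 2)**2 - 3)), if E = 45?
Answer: 910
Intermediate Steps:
10*(E + (1*(-5 - 2)**2 - 3)) = 10*(45 + (1*(-5 - 2)**2 - 3)) = 10*(45 + (1*(-7)**2 - 3)) = 10*(45 + (1*49 - 3)) = 10*(45 + (49 - 3)) = 10*(45 + 46) = 10*91 = 910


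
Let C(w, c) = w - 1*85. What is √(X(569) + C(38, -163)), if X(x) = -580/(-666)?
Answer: I*√568357/111 ≈ 6.7918*I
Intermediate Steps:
C(w, c) = -85 + w (C(w, c) = w - 85 = -85 + w)
X(x) = 290/333 (X(x) = -580*(-1/666) = 290/333)
√(X(569) + C(38, -163)) = √(290/333 + (-85 + 38)) = √(290/333 - 47) = √(-15361/333) = I*√568357/111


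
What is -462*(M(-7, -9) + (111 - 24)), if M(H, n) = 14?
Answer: -46662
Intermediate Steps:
-462*(M(-7, -9) + (111 - 24)) = -462*(14 + (111 - 24)) = -462*(14 + 87) = -462*101 = -46662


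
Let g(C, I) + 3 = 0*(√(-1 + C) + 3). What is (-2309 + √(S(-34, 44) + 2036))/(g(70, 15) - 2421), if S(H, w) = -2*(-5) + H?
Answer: 2309/2424 - √503/1212 ≈ 0.93405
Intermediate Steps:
S(H, w) = 10 + H
g(C, I) = -3 (g(C, I) = -3 + 0*(√(-1 + C) + 3) = -3 + 0*(3 + √(-1 + C)) = -3 + 0 = -3)
(-2309 + √(S(-34, 44) + 2036))/(g(70, 15) - 2421) = (-2309 + √((10 - 34) + 2036))/(-3 - 2421) = (-2309 + √(-24 + 2036))/(-2424) = (-2309 + √2012)*(-1/2424) = (-2309 + 2*√503)*(-1/2424) = 2309/2424 - √503/1212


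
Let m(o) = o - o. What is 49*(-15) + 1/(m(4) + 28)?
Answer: -20579/28 ≈ -734.96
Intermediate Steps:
m(o) = 0
49*(-15) + 1/(m(4) + 28) = 49*(-15) + 1/(0 + 28) = -735 + 1/28 = -20579/28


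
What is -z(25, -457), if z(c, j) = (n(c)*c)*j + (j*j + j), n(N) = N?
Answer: 77233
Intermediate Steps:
z(c, j) = j + j² + j*c² (z(c, j) = (c*c)*j + (j*j + j) = c²*j + (j² + j) = j*c² + (j + j²) = j + j² + j*c²)
-z(25, -457) = -(-457)*(1 - 457 + 25²) = -(-457)*(1 - 457 + 625) = -(-457)*169 = -1*(-77233) = 77233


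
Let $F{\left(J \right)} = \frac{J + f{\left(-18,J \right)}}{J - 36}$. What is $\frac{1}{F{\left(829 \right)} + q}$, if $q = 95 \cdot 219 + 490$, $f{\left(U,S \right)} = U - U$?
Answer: $\frac{793}{16887764} \approx 4.6957 \cdot 10^{-5}$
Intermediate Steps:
$f{\left(U,S \right)} = 0$
$F{\left(J \right)} = \frac{J}{-36 + J}$ ($F{\left(J \right)} = \frac{J + 0}{J - 36} = \frac{J}{-36 + J}$)
$q = 21295$ ($q = 20805 + 490 = 21295$)
$\frac{1}{F{\left(829 \right)} + q} = \frac{1}{\frac{829}{-36 + 829} + 21295} = \frac{1}{\frac{829}{793} + 21295} = \frac{1}{\frac{16887764}{793}} = \frac{793}{16887764}$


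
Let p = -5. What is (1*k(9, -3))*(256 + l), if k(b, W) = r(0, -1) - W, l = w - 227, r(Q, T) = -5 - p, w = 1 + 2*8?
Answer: 138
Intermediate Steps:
w = 17 (w = 1 + 16 = 17)
r(Q, T) = 0 (r(Q, T) = -5 - 1*(-5) = -5 + 5 = 0)
l = -210 (l = 17 - 227 = -210)
k(b, W) = -W (k(b, W) = 0 - W = -W)
(1*k(9, -3))*(256 + l) = (1*(-1*(-3)))*(256 - 210) = (1*3)*46 = 3*46 = 138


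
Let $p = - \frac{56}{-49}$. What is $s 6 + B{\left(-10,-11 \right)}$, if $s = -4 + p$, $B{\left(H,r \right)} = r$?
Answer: $- \frac{197}{7} \approx -28.143$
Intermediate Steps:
$p = \frac{8}{7}$ ($p = \left(-56\right) \left(- \frac{1}{49}\right) = \frac{8}{7} \approx 1.1429$)
$s = - \frac{20}{7}$ ($s = -4 + \frac{8}{7} = - \frac{20}{7} \approx -2.8571$)
$s 6 + B{\left(-10,-11 \right)} = \left(- \frac{20}{7}\right) 6 - 11 = - \frac{120}{7} - 11 = - \frac{197}{7}$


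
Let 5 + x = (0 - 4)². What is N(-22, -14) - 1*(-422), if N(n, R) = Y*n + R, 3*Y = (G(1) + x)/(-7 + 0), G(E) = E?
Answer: 2944/7 ≈ 420.57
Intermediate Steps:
x = 11 (x = -5 + (0 - 4)² = -5 + (-4)² = -5 + 16 = 11)
Y = -4/7 (Y = ((1 + 11)/(-7 + 0))/3 = (12/(-7))/3 = (12*(-⅐))/3 = (⅓)*(-12/7) = -4/7 ≈ -0.57143)
N(n, R) = R - 4*n/7 (N(n, R) = -4*n/7 + R = R - 4*n/7)
N(-22, -14) - 1*(-422) = (-14 - 4/7*(-22)) - 1*(-422) = (-14 + 88/7) + 422 = -10/7 + 422 = 2944/7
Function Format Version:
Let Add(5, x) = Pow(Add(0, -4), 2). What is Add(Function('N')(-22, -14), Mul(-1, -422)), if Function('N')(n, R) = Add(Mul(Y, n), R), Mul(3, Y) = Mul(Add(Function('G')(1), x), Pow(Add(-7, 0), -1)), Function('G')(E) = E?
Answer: Rational(2944, 7) ≈ 420.57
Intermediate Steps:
x = 11 (x = Add(-5, Pow(Add(0, -4), 2)) = Add(-5, Pow(-4, 2)) = Add(-5, 16) = 11)
Y = Rational(-4, 7) (Y = Mul(Rational(1, 3), Mul(Add(1, 11), Pow(Add(-7, 0), -1))) = Mul(Rational(1, 3), Mul(12, Pow(-7, -1))) = Mul(Rational(1, 3), Mul(12, Rational(-1, 7))) = Mul(Rational(1, 3), Rational(-12, 7)) = Rational(-4, 7) ≈ -0.57143)
Function('N')(n, R) = Add(R, Mul(Rational(-4, 7), n)) (Function('N')(n, R) = Add(Mul(Rational(-4, 7), n), R) = Add(R, Mul(Rational(-4, 7), n)))
Add(Function('N')(-22, -14), Mul(-1, -422)) = Add(Add(-14, Mul(Rational(-4, 7), -22)), Mul(-1, -422)) = Add(Add(-14, Rational(88, 7)), 422) = Add(Rational(-10, 7), 422) = Rational(2944, 7)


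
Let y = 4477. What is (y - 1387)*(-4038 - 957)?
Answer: -15434550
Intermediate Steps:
(y - 1387)*(-4038 - 957) = (4477 - 1387)*(-4038 - 957) = 3090*(-4995) = -15434550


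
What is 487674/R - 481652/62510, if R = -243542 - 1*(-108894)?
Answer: -23834495059/2104211620 ≈ -11.327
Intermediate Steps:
R = -134648 (R = -243542 + 108894 = -134648)
487674/R - 481652/62510 = 487674/(-134648) - 481652/62510 = 487674*(-1/134648) - 481652*1/62510 = -243837/67324 - 240826/31255 = -23834495059/2104211620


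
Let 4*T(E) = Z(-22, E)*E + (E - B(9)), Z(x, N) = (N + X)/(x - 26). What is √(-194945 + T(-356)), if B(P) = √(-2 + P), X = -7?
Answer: √(-3131313 - 4*√7)/4 ≈ 442.39*I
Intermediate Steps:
Z(x, N) = (-7 + N)/(-26 + x) (Z(x, N) = (N - 7)/(x - 26) = (-7 + N)/(-26 + x))
T(E) = -√7/4 + E/4 + E*(7/48 - E/48)/4 (T(E) = (((-7 + E)/(-26 - 22))*E + (E - √(-2 + 9)))/4 = (((-7 + E)/(-48))*E + (E - √7))/4 = ((-(-7 + E)/48)*E + (E - √7))/4 = ((7/48 - E/48)*E + (E - √7))/4 = (E*(7/48 - E/48) + (E - √7))/4 = (E - √7 + E*(7/48 - E/48))/4 = -√7/4 + E/4 + E*(7/48 - E/48)/4)
√(-194945 + T(-356)) = √(-194945 + (-√7/4 - 1/192*(-356)² + (55/192)*(-356))) = √(-194945 + (-√7/4 - 1/192*126736 - 4895/48)) = √(-194945 + (-√7/4 - 7921/12 - 4895/48)) = √(-194945 + (-12193/16 - √7/4)) = √(-3131313/16 - √7/4)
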